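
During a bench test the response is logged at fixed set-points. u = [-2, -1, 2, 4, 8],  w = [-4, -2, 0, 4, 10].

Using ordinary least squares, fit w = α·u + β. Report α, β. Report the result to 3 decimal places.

Sums needed: Σu·u = 89, Σu = 11, Σ1 = 5.
For Xᵀw: Σu·w = 106, Σw = 8.
XᵀX·[α, β]ᵀ = Xᵀw becomes [[89, 11]; [11, 5]]·[α, β]ᵀ = [106, 8]ᵀ.
det = 89·5 − 11² = 324.
α = (106·5 − 11·8)/324 = 221/162; β = (89·8 − 11·106)/324 = -227/162.

α = 1.364, β = -1.401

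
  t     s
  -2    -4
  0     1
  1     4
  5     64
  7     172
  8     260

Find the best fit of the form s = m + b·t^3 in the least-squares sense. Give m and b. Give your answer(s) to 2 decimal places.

From the data, Σ1 = 6, Σt^3 = 973, Σt^3·t^3 = 395483.
For Xᵀs: Σs = 497, Σt^3·s = 200152.
So XᵀX·[m, b]ᵀ = Xᵀs: [[6, 973]; [973, 395483]]·[m, b]ᵀ = [497, 200152]ᵀ.
Eliminating b: 395483·(row 1) − 973·(row 2) gives 1426169·m = 395483·497 − 973·200152 = 1807155, so m = 1807155/1426169.
Then b = (200152 − 973·(1807155/1426169))/395483 = 717331/1426169.

m = 1.27, b = 0.50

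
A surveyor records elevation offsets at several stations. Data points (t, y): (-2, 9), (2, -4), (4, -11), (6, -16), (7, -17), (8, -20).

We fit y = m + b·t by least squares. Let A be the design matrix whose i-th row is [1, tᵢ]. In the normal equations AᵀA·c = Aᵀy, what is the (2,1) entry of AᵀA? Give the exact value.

Row 2 ↔ basis t, column 1 ↔ basis 1, so (AᵀA)_{2,1} = Σᵢ t = (-2)·(1) + (2)·(1) + (4)·(1) + (6)·(1) + (7)·(1) + (8)·(1) = 25.

25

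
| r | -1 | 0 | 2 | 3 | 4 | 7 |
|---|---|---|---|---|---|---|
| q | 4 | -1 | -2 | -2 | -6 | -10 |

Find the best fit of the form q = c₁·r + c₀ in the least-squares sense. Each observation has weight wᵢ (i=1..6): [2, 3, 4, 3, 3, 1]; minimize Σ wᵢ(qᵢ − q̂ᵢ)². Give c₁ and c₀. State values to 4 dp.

c₁ = -1.5108, c₀ = 0.8978

Setting ∂/∂c₁ … = 0 gives: 142·c₁ + 34·c₀ = -184;  34·c₁ + 16·c₀ = -37.
(Σwᵢ·r·r = 142, Σwᵢ·r = 34, Σwᵢ·1 = 16, Σwᵢ·r·q = -184, Σwᵢ·q = -37.)
Determinant 142·16 − 34² = 1116.
c₁ = ((-184)·16 − 34·(-37))/1116 = -281/186; c₀ = (142·(-37) − 34·(-184))/1116 = 167/186.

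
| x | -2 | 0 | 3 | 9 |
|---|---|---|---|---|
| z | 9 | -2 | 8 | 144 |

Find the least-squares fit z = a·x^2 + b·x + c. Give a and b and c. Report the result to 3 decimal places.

a = 2.064, b = -2.239, c = -3.164

From the data, Σx^2·x^2 = 6658, Σx^2·x = 748, Σx^2 = 94, Σx·x = 94, Σx = 10, Σ1 = 4.
And Σx^2·z = 11772, Σx·z = 1302, Σz = 159.
Normal equations: [[6658, 748, 94]; [748, 94, 10]; [94, 10, 4]]·[a, b, c]ᵀ = [11772, 1302, 159]ᵀ.
Inverting the 3×3 Gram matrix, [a, b, c]ᵀ = [10049/4868, -10899/4868, -15401/4868]ᵀ.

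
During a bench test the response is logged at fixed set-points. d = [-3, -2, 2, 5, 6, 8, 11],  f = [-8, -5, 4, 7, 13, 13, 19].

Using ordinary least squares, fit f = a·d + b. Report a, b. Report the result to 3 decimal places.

a = 1.902, b = -1.193

Forming AᵀA = [[263, 27]; [27, 7]] and Aᵀf = [468, 43]ᵀ gives AᵀA·[a, b]ᵀ = Aᵀf.
Δ = 263·7 − 27² = 1112.
a = (468·7 − 27·43)/1112 = 2115/1112; b = (263·43 − 27·468)/1112 = -1327/1112.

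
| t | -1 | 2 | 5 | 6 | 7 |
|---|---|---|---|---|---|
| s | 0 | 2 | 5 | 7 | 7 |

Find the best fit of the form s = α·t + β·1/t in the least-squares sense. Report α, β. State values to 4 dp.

Forming AᵀA = [[115, 5]; [5, 29507/22050]] and Aᵀs = [120, 25/6]ᵀ gives AᵀA·[α, β]ᵀ = Aᵀs.
Eliminating β: (29507/22050)·(row 1) − 5·(row 2) gives (568411/4410)·α = (29507/22050)·120 − 5·(25/6) = 68477/490, so α = 616293/568411.
Then β = ((25/6) − 5·(616293/568411))/(29507/22050) = -532875/568411.

α = 1.0842, β = -0.9375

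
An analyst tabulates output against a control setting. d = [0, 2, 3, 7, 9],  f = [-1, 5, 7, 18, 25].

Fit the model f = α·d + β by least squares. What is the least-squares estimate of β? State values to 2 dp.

Compute the Gram sums: Σd·d = 143, Σd = 21, Σ1 = 5.
For Aᵀf: Σd·f = 382, Σf = 54.
Normal equations: [[143, 21]; [21, 5]]·[α, β]ᵀ = [382, 54]ᵀ.
Determinant 143·5 − 21² = 274.
α = (382·5 − 21·54)/274 = 388/137; β = (143·54 − 21·382)/274 = -150/137.

β = -1.09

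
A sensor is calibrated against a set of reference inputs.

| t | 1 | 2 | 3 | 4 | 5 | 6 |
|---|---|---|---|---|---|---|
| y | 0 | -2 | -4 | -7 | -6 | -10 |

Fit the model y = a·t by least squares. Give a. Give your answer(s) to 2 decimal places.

Forming XᵀX = [[91]] and Xᵀy = [-134]ᵀ gives XᵀX·[a]ᵀ = Xᵀy.
Hence a = -134 / 91 ≈ -1.47253.

a = -1.47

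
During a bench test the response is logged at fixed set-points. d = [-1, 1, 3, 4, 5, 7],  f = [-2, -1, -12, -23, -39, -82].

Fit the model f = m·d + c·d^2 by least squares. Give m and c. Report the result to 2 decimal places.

Setting ∂/∂m … = 0 gives: 101·m + 559·c = -896;  559·m + 3365·c = -5472.
Determinant 101·3365 − 559² = 27384.
m = ((-896)·3365 − 559·(-5472))/27384 = 5476/3423; c = (101·(-5472) − 559·(-896))/27384 = -6476/3423.

m = 1.60, c = -1.89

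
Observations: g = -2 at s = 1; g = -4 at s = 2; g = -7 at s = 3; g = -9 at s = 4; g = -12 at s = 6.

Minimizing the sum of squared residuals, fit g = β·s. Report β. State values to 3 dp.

β = -2.106

Sums needed: Σs·s = 66.
For Xᵀg: Σs·g = -139.
XᵀX·[β]ᵀ = Xᵀg becomes [[66]]·[β]ᵀ = [-139]ᵀ.
β = (-139)/66 = -2.10606.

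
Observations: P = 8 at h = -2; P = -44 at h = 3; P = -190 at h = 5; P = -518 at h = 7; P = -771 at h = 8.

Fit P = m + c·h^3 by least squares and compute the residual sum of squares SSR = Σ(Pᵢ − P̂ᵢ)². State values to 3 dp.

Forming AᵀA = [[5, 999]; [999, 396211]] and AᵀP = [-1515, -597428]ᵀ gives AᵀA·[m, c]ᵀ = AᵀP.
Determinant 5·396211 − 999² = 983054.
m = ((-1515)·396211 − 999·(-597428))/983054 = -3429093/983054; c = (5·(-597428) − 999·(-1515))/983054 = -1473655/983054.
Residuals: -495715/983054, -18299/491527, 427854/491527, -164607/491527, 5819/983054; SSR = 1106475/983054.

SSR = 1.126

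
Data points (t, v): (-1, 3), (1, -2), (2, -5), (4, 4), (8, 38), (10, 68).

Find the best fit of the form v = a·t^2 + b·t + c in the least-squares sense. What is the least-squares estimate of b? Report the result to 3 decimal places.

Sums needed: Σt^2·t^2 = 14370, Σt^2·t = 1584, Σt^2 = 186, Σt·t = 186, Σt = 24, Σ1 = 6.
For Aᵀv: Σt^2·v = 9277, Σt·v = 985, Σv = 106.
Solving the 3×3 system (Gaussian elimination) gives a = 755/764, b = -5711/1910, c = -11551/11460.

b = -2.990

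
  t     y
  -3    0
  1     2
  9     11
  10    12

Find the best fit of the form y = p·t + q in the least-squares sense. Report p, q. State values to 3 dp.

With design matrix M, MᵀM = [[191, 17]; [17, 4]] and Mᵀy = [221, 25]ᵀ.
Δ = 191·4 − 17² = 475.
p = (221·4 − 17·25)/475 = 459/475; q = (191·25 − 17·221)/475 = 1018/475.

p = 0.966, q = 2.143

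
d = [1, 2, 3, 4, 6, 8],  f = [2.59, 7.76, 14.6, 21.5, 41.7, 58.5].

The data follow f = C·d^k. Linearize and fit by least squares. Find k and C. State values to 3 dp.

k = 1.510, C = 2.676

With ln fᵢ as the transformed response and ln dᵢ as the regressor:
Σln d = 7.0493, Σ(ln d)² = 11.1437, Σln f = 16.5492, Σln d·ln f = 23.7643.
Equations: 11.1437·k + 7.0493·ln C = 23.7643;  7.0493·k + 6·ln C = 16.5492.
Slope k = (n·Σln d·ln f − Σln d·Σln f)/(n·Σ(ln d)² − (Σln d)²) = (6·23.7643 − 7.0493·16.5492)/17.1702 = 1.50996; ln C = (Σln f − k·Σln d)/n = 0.98420, so C = exp(0.98420) = 2.67566.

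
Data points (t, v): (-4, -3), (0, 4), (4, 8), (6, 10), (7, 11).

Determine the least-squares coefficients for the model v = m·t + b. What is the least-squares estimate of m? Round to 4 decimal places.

Sums needed: Σt·t = 117, Σt = 13, Σ1 = 5.
Right-hand side: Σt·v = 181, Σv = 30.
Normal equations: [[117, 13]; [13, 5]]·[m, b]ᵀ = [181, 30]ᵀ.
Eliminating b: 5·(row 1) − 13·(row 2) gives 416·m = 5·181 − 13·30 = 515, so m = 515/416.
Then b = (30 − 13·(515/416))/5 = 89/32.

m = 1.2380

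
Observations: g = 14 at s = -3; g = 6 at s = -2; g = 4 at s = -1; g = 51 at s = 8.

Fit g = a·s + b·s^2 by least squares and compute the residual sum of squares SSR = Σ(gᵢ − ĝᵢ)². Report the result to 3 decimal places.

Compute the Gram sums: Σs·s = 78, Σs·s^2 = 476, Σs^2·s^2 = 4194.
Moment sums: Σs·g = 350, Σs^2·g = 3418.
So XᵀX·[a, b]ᵀ = Xᵀg: [[78, 476]; [476, 4194]]·[a, b]ᵀ = [350, 3418]ᵀ.
Δ = 78·4194 − 476² = 100556.
a = (350·4194 − 476·3418)/100556 = -1729/1093; b = (78·3418 − 476·350)/100556 = 1087/1093.
Residuals: 332/1093, -1248/1093, 1556/1093, 7/1093; SSR = 3741/1093.

SSR = 3.423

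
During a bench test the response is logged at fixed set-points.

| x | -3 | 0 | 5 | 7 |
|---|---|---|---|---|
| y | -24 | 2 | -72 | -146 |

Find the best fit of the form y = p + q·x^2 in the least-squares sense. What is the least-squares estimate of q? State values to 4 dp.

From the data, Σ1 = 4, Σx^2 = 83, Σx^2·x^2 = 3107.
And Σy = -240, Σx^2·y = -9170.
Eliminating q: 3107·(row 1) − 83·(row 2) gives 5539·p = 3107·(-240) − 83·(-9170) = 15430, so p = 15430/5539.
Then q = ((-9170) − 83·(15430/5539))/3107 = -16760/5539.

q = -3.0258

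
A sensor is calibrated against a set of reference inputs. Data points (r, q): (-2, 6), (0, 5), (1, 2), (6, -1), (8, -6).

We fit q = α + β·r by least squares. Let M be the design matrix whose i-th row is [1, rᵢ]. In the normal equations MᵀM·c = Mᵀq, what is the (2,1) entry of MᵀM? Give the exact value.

13

Row 2 ↔ basis r, column 1 ↔ basis 1, so (MᵀM)_{2,1} = Σᵢ r = (-2)·(1) + (0)·(1) + (1)·(1) + (6)·(1) + (8)·(1) = 13.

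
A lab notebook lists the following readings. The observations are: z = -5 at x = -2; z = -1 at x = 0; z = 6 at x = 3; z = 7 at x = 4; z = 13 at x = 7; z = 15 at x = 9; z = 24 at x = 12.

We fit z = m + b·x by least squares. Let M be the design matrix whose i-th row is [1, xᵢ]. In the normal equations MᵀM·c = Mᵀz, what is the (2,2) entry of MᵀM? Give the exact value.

303

Row 2 ↔ basis x, column 2 ↔ basis x, so (MᵀM)_{2,2} = Σᵢ (x)·(x) = (-2)·(-2) + (0)·(0) + (3)·(3) + (4)·(4) + (7)·(7) + (9)·(9) + (12)·(12) = 303.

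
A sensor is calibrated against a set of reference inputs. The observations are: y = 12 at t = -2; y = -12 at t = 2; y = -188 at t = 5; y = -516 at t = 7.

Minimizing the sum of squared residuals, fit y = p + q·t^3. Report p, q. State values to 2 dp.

The normal equations are: 4·p + 468·q = -704;  468·p + 133402·q = -200680.
(Σ1 = 4, Σt^3 = 468, Σt^3·t^3 = 133402, Σy = -704, Σt^3·y = -200680.)
Eliminating q: 133402·(row 1) − 468·(row 2) gives 314584·p = 133402·(-704) − 468·(-200680) = 3232, so p = 404/39323.
Then q = ((-200680) − 468·(404/39323))/133402 = -59156/39323.

p = 0.01, q = -1.50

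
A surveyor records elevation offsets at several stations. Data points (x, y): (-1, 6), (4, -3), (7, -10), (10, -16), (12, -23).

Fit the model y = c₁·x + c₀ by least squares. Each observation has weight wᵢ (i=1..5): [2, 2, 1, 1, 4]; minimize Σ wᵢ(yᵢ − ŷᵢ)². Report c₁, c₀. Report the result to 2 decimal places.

c₁ = -2.26, c₀ = 4.81

The normal system MᵀWM·[c₁, c₀]ᵀ = MᵀWy is [[759, 71]; [71, 10]]·[c₁, c₀]ᵀ = [-1370, -112]ᵀ.
det = 759·10 − 71² = 2549.
c₁ = ((-1370)·10 − 71·(-112))/2549 = -5748/2549; c₀ = (759·(-112) − 71·(-1370))/2549 = 12262/2549.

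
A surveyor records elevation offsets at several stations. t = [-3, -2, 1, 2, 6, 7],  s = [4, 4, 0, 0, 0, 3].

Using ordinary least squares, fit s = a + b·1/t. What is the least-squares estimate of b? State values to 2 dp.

b = -3.13

Entries of XᵀX: Σ1 = 6, Σ1/t = 41/42, Σ1/t·1/t = 2927/1764.
Right-hand side: Σs = 11, Σ1/t·s = -61/21.
det = 6·(2927/1764) − (41/42)² = 15881/1764.
a = (11·(2927/1764) − (41/42)·(-61/21))/(15881/1764) = 37199/15881; b = (6·(-61/21) − (41/42)·11)/(15881/1764) = -49686/15881.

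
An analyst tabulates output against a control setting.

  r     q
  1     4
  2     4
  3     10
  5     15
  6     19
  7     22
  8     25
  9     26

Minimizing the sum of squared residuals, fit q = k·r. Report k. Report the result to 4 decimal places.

k = 3.0446

Setting ∂/∂k … = 0 gives: 269·k = 819.
(Σr·r = 269, Σr·q = 819.)
Hence k = 819 / 269 ≈ 3.04461.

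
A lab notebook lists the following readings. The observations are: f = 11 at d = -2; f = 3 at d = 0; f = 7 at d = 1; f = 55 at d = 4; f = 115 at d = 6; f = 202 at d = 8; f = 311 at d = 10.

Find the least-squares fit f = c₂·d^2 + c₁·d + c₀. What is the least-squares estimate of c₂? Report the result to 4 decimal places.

Forming AᵀA = [[15665, 1785, 221]; [1785, 221, 27]; [221, 27, 7]] and Aᵀf = [49099, 5621, 704]ᵀ gives AᵀA·[c₂, c₁, c₀]ᵀ = Aᵀf.
Row-reducing yields c₂ = 1507155/509362, c₁ = 637171/509362, c₀ = 593284/254681.

c₂ = 2.9589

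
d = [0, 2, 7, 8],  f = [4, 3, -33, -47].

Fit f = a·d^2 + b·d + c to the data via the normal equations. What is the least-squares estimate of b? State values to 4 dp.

b = 1.6751

Sums needed: Σd^2·d^2 = 6513, Σd^2·d = 863, Σd^2 = 117, Σd·d = 117, Σd = 17, Σ1 = 4.
And Σd^2·f = -4613, Σd·f = -601, Σf = -73.
Normal equations: [[6513, 863, 117]; [863, 117, 17]; [117, 17, 4]]·[a, b, c]ᵀ = [-4613, -601, -73]ᵀ.
Row-reducing yields a = -9075/9076, b = 15203/9076, c = 17597/4538.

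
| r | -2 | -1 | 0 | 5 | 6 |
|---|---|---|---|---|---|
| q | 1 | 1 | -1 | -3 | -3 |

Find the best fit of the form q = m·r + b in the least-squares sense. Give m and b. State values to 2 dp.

m = -0.53, b = -0.16

Sums needed: Σr·r = 66, Σr = 8, Σ1 = 5.
Right-hand side: Σr·q = -36, Σq = -5.
Determinant 66·5 − 8² = 266.
m = ((-36)·5 − 8·(-5))/266 = -10/19; b = (66·(-5) − 8·(-36))/266 = -3/19.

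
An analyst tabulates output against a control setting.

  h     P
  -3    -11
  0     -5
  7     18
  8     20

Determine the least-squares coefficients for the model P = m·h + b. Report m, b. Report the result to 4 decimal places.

Normal-equation sums: Σh·h = 122, Σh = 12, Σ1 = 4.
Moment sums: Σh·P = 319, ΣP = 22.
MᵀM·[m, b]ᵀ = MᵀP becomes [[122, 12]; [12, 4]]·[m, b]ᵀ = [319, 22]ᵀ.
Eliminating b: 4·(row 1) − 12·(row 2) gives 344·m = 4·319 − 12·22 = 1012, so m = 253/86.
Then b = (22 − 12·(253/86))/4 = -143/43.

m = 2.9419, b = -3.3256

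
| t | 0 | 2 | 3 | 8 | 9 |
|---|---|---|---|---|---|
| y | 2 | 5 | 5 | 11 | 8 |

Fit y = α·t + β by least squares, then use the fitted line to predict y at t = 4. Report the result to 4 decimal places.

ŷ = 5.8824

Compute the Gram sums: Σt·t = 158, Σt = 22, Σ1 = 5.
And Σt·y = 185, Σy = 31.
Eliminating β: 5·(row 1) − 22·(row 2) gives 306·α = 5·185 − 22·31 = 243, so α = 27/34.
Then β = (31 − 22·(27/34))/5 = 46/17.
At t = 4: ŷ = (27/34)·(4) + (46/17)·(1) = 100/17.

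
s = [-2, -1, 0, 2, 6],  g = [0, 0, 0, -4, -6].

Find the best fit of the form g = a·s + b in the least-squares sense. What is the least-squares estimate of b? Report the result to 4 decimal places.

b = -1.1500

With design matrix X, XᵀX = [[45, 5]; [5, 5]] and Xᵀg = [-44, -10]ᵀ.
det = 45·5 − 5² = 200.
a = ((-44)·5 − 5·(-10))/200 = -17/20; b = (45·(-10) − 5·(-44))/200 = -23/20.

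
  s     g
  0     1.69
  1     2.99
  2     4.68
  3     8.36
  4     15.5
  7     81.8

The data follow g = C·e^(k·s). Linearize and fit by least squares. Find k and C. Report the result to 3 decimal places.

With ln gᵢ as the transformed response and sᵢ as the regressor:
Σs = 17.0000, Σ(s)² = 79.0000, Σln g = 12.4319, Σs·ln g = 52.3455.
Equations: 79.0000·k + 17.0000·ln C = 52.3455;  17.0000·k + 6·ln C = 12.4319.
Δ = 79.0000·6 − (17.0000)² = 185.0000; k = (52.3455·6 − 17.0000·12.4319)/185.0000 = 0.55530, ln C = (79.0000·12.4319 − 17.0000·52.3455)/185.0000 = 0.49862, so C = exp(0.49862) = 1.64644.

k = 0.555, C = 1.646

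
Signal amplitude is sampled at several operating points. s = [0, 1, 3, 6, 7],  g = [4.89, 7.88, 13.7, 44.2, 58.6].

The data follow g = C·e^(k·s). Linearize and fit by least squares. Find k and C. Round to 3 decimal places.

k = 0.352, C = 5.092

Taking logs, ln g = k·s + ln C, so regress ln g on s.
Sums: Σs = 17.0000, Σ(s)² = 95.0000, Σln g = 14.1284, Σs·ln g = 61.1440.
Normal system: [[95.0000, 17.0000]; [17.0000, 5]]·[k, ln C]ᵀ = [61.1440, 14.1284]ᵀ.
Δ = 95.0000·5 − (17.0000)² = 186.0000; k = (61.1440·5 − 17.0000·14.1284)/186.0000 = 0.35235, ln C = (95.0000·14.1284 − 17.0000·61.1440)/186.0000 = 1.62768, so C = exp(1.62768) = 5.09202.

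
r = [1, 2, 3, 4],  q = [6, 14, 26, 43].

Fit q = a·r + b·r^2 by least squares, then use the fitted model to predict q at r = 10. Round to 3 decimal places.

From the data, Σr·r = 30, Σr·r^2 = 100, Σr^2·r^2 = 354.
Moment sums: Σr·q = 284, Σr^2·q = 984.
Determinant 30·354 − 100² = 620.
a = (284·354 − 100·984)/620 = 534/155; b = (30·984 − 100·284)/620 = 56/31.
At r = 10: q̂ = (534/155)·(10) + (56/31)·(100) = 6668/31.

q̂ = 215.097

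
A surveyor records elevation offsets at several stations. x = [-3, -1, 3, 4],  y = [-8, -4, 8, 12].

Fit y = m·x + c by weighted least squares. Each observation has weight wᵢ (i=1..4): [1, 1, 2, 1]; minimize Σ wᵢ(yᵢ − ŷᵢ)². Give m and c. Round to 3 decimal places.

m = 2.848, c = -0.217

The normal equations are: 44·m + 6·c = 124;  6·m + 5·c = 16.
Eliminating c: 5·(row 1) − 6·(row 2) gives 184·m = 5·124 − 6·16 = 524, so m = 131/46.
Then c = (16 − 6·(131/46))/5 = -5/23.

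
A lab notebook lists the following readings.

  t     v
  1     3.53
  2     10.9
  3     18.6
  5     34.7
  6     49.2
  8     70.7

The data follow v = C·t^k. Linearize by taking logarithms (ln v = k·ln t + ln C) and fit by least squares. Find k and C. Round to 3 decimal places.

k = 1.422, C = 3.753

Taking logs, ln v = k·ln t + ln C, so regress ln v on ln t.
Σln t = 7.2724, Σ(ln t)² = 11.8122, Σln v = 18.2743, Σln t·ln v = 26.4111.
Equations: 11.8122·k + 7.2724·ln C = 26.4111;  7.2724·k + 6·ln C = 18.2743.
Δ = 11.8122·6 − (7.2724)² = 17.9853; k = (26.4111·6 − 7.2724·18.2743)/17.9853 = 1.42165, ln C = (11.8122·18.2743 − 7.2724·26.4111)/17.9853 = 1.32258, so C = exp(1.32258) = 3.75308.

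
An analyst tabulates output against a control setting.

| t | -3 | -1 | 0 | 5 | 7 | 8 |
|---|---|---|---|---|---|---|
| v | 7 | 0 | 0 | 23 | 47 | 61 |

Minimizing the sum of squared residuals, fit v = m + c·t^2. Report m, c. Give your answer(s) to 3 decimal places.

m = -0.887, c = 0.968

Forming MᵀM = [[6, 148]; [148, 7204]] and Mᵀv = [138, 6845]ᵀ gives MᵀM·[m, c]ᵀ = Mᵀv.
det = 6·7204 − 148² = 21320.
m = (138·7204 − 148·6845)/21320 = -4727/5330; c = (6·6845 − 148·138)/21320 = 10323/10660.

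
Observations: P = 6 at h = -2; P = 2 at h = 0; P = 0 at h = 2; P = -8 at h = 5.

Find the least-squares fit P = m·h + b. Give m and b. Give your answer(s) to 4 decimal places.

m = -1.9439, b = 2.4299

Setting ∂/∂m … = 0 gives: 33·m + 5·b = -52;  5·m + 4·b = 0.
Determinant 33·4 − 5² = 107.
m = ((-52)·4 − 5·0)/107 = -208/107; b = (33·0 − 5·(-52))/107 = 260/107.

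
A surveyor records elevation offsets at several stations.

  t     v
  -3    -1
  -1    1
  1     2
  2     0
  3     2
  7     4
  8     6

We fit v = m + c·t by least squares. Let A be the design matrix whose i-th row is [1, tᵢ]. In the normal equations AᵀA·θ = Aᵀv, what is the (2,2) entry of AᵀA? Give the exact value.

137

Row 2 ↔ basis t, column 2 ↔ basis t, so (AᵀA)_{2,2} = Σᵢ (t)·(t) = (-3)·(-3) + (-1)·(-1) + (1)·(1) + (2)·(2) + (3)·(3) + (7)·(7) + (8)·(8) = 137.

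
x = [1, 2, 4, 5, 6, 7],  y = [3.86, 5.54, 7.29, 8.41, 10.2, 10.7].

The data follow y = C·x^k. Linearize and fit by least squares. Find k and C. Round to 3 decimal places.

k = 0.517, C = 3.812

Taking logs, ln y = k·ln x + ln C, so regress ln y on ln x.
Σln x = 7.4265, Σ(ln x)² = 11.9895, Σln y = 11.8712, Σln x·ln y = 16.1412.
Equations: 11.9895·k + 7.4265·ln C = 16.1412;  7.4265·k + 6·ln C = 11.8712.
Solving (det = 16.7835): k = 0.51746, ln C = 1.33805, so C = exp(1.33805) = 3.81160.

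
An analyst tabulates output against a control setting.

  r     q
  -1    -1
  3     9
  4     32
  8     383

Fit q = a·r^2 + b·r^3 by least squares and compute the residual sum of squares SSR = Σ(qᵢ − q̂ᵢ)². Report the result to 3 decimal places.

Forming AᵀA = [[4434, 34034]; [34034, 266970]] and Aᵀq = [25104, 198388]ᵀ gives AᵀA·[a, b]ᵀ = Aᵀq.
det = 4434·266970 − 34034² = 25431824.
a = (25104·266970 − 34034·198388)/25431824 = -567299/288998; b = (4434·198388 − 34034·25104)/25431824 = 3157857/3178978.
Residuals: 3109584/1589489, -244368/1589489, -265464/1589489, 52143/1589489; SSR = 6167025/1589489.

SSR = 3.880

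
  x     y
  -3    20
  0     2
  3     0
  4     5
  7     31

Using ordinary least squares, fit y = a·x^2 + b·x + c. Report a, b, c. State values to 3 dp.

The normal equations are: 2819·a + 407·b + 83·c = 1779;  407·a + 83·b + 11·c = 177;  83·a + 11·b + 5·c = 58.
Solving the 3×3 system (Gaussian elimination) gives a = 2563/2388, b = -7775/2388, c = 565/597.

a = 1.073, b = -3.256, c = 0.946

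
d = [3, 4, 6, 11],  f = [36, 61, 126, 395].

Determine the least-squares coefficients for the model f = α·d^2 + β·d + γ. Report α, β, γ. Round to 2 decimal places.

From the data, Σd^2·d^2 = 16274, Σd^2·d = 1638, Σd^2 = 182, Σd·d = 182, Σd = 24, Σ1 = 4.
And Σd^2·f = 53631, Σd·f = 5453, Σf = 618.
So MᵀM·[α, β, γ]ᵀ = Mᵀf: [[16274, 1638, 182]; [1638, 182, 24]; [182, 24, 4]]·[α, β, γ]ᵀ = [53631, 5453, 618]ᵀ.
Row-reducing yields α = 8343/2809, β = 18233/5618, γ = -315/2809.

α = 2.97, β = 3.25, γ = -0.11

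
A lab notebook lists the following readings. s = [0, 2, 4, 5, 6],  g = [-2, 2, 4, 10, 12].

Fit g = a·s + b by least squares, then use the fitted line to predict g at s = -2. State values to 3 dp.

The normal equations are: 81·a + 17·b = 142;  17·a + 5·b = 26.
det = 81·5 − 17² = 116.
a = (142·5 − 17·26)/116 = 67/29; b = (81·26 − 17·142)/116 = -77/29.
At s = -2: ĝ = (67/29)·(-2) + (-77/29)·(1) = -211/29.

ĝ = -7.276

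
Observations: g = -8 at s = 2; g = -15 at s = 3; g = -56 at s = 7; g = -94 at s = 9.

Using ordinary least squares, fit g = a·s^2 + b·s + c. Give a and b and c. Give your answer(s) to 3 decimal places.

Forming AᵀA = [[9059, 1107, 143]; [1107, 143, 21]; [143, 21, 4]] and Aᵀg = [-10525, -1299, -173]ᵀ gives AᵀA·[a, b, c]ᵀ = Aᵀg.
Solving the 3×3 system (Gaussian elimination) gives a = -5877/4684, b = 8043/4684, c = -17353/2342.

a = -1.255, b = 1.717, c = -7.409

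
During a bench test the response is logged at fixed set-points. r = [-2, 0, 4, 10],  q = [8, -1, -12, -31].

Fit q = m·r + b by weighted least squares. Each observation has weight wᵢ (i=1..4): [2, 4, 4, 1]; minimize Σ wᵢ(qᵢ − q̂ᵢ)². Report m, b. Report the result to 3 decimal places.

m = -3.125, b = 0.159

Entries of XᵀWX: Σwᵢ·r·r = 172, Σwᵢ·r = 22, Σwᵢ·1 = 11.
And Σwᵢ·r·q = -534, Σwᵢ·q = -67.
So XᵀWX·[m, b]ᵀ = XᵀWq: [[172, 22]; [22, 11]]·[m, b]ᵀ = [-534, -67]ᵀ.
Eliminating b: 11·(row 1) − 22·(row 2) gives 1408·m = 11·(-534) − 22·(-67) = -4400, so m = -25/8.
Then b = ((-67) − 22·(-25/8))/11 = 7/44.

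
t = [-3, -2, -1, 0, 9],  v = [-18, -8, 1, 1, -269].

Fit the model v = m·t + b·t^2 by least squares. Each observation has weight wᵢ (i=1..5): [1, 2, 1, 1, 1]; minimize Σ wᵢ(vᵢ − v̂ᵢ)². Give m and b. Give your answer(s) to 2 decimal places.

Compute the Gram sums: Σwᵢ·t·t = 99, Σwᵢ·t·t^2 = 685, Σwᵢ·t^2·t^2 = 6675.
Moment sums: Σwᵢ·t·v = -2336, Σwᵢ·t^2·v = -22014.
Normal equations: [[99, 685]; [685, 6675]]·[m, b]ᵀ = [-2336, -22014]ᵀ.
Determinant 99·6675 − 685² = 191600.
m = ((-2336)·6675 − 685·(-22014))/191600 = -51321/19160; b = (99·(-22014) − 685·(-2336))/191600 = -289613/95800.

m = -2.68, b = -3.02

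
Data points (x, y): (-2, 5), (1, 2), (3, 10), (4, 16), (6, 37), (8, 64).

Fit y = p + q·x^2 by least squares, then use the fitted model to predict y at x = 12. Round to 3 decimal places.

AᵀA·[p, q]ᵀ = Aᵀy reads: 6·p + 130·q = 134;  130·p + 5746·q = 5796.
Eliminating q: 5746·(row 1) − 130·(row 2) gives 17576·p = 5746·134 − 130·5796 = 16484, so p = 317/338.
Then q = (5796 − 130·(317/338))/5746 = 4339/4394.
At x = 12: ŷ = (317/338)·(1) + (4339/4394)·(144) = 628937/4394.

ŷ = 143.135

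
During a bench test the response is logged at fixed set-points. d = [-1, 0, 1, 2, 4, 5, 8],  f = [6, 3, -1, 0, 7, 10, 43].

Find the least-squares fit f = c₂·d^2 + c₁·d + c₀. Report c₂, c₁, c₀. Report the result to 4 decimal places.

Entries of XᵀX: Σd^2·d^2 = 4995, Σd^2·d = 709, Σd^2 = 111, Σd·d = 111, Σd = 19, Σ1 = 7.
Moment sums: Σd^2·f = 3119, Σd·f = 415, Σf = 68.
Normal equations: [[4995, 709, 111]; [709, 111, 19]; [111, 19, 7]]·[c₂, c₁, c₀]ᵀ = [3119, 415, 68]ᵀ.
Solving the 3×3 system (Gaussian elimination) gives c₂ = 95647/91042, c₁ = -303187/91042, c₀ = 95328/45521.

c₂ = 1.0506, c₁ = -3.3302, c₀ = 2.0942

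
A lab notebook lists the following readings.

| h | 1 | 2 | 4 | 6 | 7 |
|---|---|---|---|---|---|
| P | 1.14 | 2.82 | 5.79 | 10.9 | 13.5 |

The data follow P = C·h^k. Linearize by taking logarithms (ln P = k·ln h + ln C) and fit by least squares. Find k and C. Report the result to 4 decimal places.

k = 1.2498, C = 1.1377

Linearized form: ln P = k·ln h + ln C. From the 5 transformed points,
Σln h = 5.8171, Σ(ln h)² = 9.3992, Σln P = 7.9153, Σln h·ln P = 12.4978.
Normal system: [[9.3992, 5.8171]; [5.8171, 5]]·[k, ln C]ᵀ = [12.4978, 7.9153]ᵀ.
Slope k = (n·Σln h·ln P − Σln h·Σln P)/(n·Σ(ln h)² − (Σln h)²) = (5·12.4978 − 5.8171·7.9153)/13.1574 = 1.24984; ln C = (Σln P − k·Σln h)/n = 0.12898, so C = exp(0.12898) = 1.13767.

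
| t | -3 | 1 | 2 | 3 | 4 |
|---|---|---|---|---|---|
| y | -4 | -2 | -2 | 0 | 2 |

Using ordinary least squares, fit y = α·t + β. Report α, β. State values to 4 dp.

Entries of MᵀM: Σt·t = 39, Σt = 7, Σ1 = 5.
And Σt·y = 14, Σy = -6.
det = 39·5 − 7² = 146.
α = (14·5 − 7·(-6))/146 = 56/73; β = (39·(-6) − 7·14)/146 = -166/73.

α = 0.7671, β = -2.2740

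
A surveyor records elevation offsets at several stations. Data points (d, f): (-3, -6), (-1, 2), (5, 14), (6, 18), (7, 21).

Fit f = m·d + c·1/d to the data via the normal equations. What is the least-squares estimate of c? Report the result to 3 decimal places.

Normal-equation sums: Σd·d = 120, Σd·1/d = 5, Σ1/d·1/d = 52889/44100.
Moment sums: Σd·f = 341, Σ1/d·f = 44/5.
Normal equations: [[120, 5]; [5, 52889/44100]]·[m, c]ᵀ = [341, 44/5]ᵀ.
Determinant 120·(52889/44100) − 5² = 87403/735.
m = (341·(52889/44100) − 5·(44/5))/(87403/735) = 16094749/5244180; c = (120·(44/5) − 5·341)/(87403/735) = -477015/87403.

c = -5.458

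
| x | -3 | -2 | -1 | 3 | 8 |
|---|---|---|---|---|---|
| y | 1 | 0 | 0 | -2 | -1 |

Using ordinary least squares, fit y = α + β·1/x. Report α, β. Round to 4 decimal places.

α = -0.8151, β = -1.5094

Normal-equation sums: Σ1 = 5, Σ1/x = -11/8, Σ1/x·1/x = 857/576.
And Σy = -2, Σ1/x·y = -9/8.
MᵀM·[α, β]ᵀ = Mᵀy becomes [[5, -11/8]; [-11/8, 857/576]]·[α, β]ᵀ = [-2, -9/8]ᵀ.
Δ = 5·(857/576) − (-11/8)² = 799/144.
α = ((-2)·(857/576) − (-11/8)·(-9/8))/(799/144) = -2605/3196; β = (5·(-9/8) − (-11/8)·(-2))/(799/144) = -1206/799.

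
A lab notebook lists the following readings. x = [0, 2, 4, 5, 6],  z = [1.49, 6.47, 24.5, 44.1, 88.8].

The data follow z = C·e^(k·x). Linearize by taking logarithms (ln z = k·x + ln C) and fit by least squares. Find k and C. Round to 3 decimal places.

k = 0.676, C = 1.569

With ln zᵢ as the transformed response and xᵢ as the regressor:
Over the data: Σx = 17.0000, Σ(x)² = 81.0000, Σln z = 13.7375, Σx·ln z = 62.3797.
Normal system: [[81.0000, 17.0000]; [17.0000, 5]]·[k, ln C]ᵀ = [62.3797, 13.7375]ᵀ.
Slope k = (n·Σx·ln z − Σx·Σln z)/(n·Σ(x)² − (Σx)²) = (5·62.3797 − 17.0000·13.7375)/116.0000 = 0.67553; ln C = (Σln z − k·Σx)/n = 0.45070, so C = exp(0.45070) = 1.56941.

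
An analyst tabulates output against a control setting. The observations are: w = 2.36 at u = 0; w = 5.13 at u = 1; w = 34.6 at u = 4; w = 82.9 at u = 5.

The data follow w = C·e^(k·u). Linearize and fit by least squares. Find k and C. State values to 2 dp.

k = 0.69, C = 2.42

Taking logs, ln w = k·u + ln C, so regress ln w on u.
Σu = 10.0000, Σ(u)² = 42.0000, Σln w = 10.4553, Σu·ln w = 37.8987.
Equations: 42.0000·k + 10.0000·ln C = 37.8987;  10.0000·k + 4·ln C = 10.4553.
Δ = 42.0000·4 − (10.0000)² = 68.0000; k = (37.8987·4 − 10.0000·10.4553)/68.0000 = 0.69180, ln C = (42.0000·10.4553 − 10.0000·37.8987)/68.0000 = 0.88432, so C = exp(0.88432) = 2.42134.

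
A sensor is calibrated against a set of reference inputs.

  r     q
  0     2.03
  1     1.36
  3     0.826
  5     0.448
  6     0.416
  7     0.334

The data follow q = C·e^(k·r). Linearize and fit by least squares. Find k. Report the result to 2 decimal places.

k = -0.26

With ln qᵢ as the transformed response and rᵢ as the regressor:
Sums: Σr = 22.0000, Σ(r)² = 120.0000, Σln q = -1.9523, Σr·ln q = -17.2195.
Normal system: [[120.0000, 22.0000]; [22.0000, 6]]·[k, ln C]ᵀ = [-17.2195, -1.9523]ᵀ.
Slope k = (n·Σr·ln q − Σr·Σln q)/(n·Σ(r)² − (Σr)²) = (6·-17.2195 − 22.0000·-1.9523)/236.0000 = -0.25579; ln C = (Σln q − k·Σr)/n = 0.61252.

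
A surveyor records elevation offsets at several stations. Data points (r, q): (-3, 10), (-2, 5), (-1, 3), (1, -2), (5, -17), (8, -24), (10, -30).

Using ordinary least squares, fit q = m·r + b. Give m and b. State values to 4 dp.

Entries of XᵀX: Σr·r = 204, Σr = 18, Σ1 = 7.
And Σr·q = -622, Σq = -55.
Normal equations: [[204, 18]; [18, 7]]·[m, b]ᵀ = [-622, -55]ᵀ.
Eliminating b: 7·(row 1) − 18·(row 2) gives 1104·m = 7·(-622) − 18·(-55) = -3364, so m = -841/276.
Then b = ((-55) − 18·(-841/276))/7 = -1/46.

m = -3.0471, b = -0.0217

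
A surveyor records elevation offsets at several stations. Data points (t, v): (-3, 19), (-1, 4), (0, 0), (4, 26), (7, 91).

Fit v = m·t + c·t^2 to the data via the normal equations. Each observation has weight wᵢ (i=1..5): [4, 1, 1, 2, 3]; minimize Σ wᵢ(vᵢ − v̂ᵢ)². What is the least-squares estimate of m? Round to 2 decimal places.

m = -0.69

Entries of AᵀWA: Σwᵢ·t·t = 216, Σwᵢ·t·t^2 = 1048, Σwᵢ·t^2·t^2 = 8040.
Moment sums: Σwᵢ·t·v = 1887, Σwᵢ·t^2·v = 14897.
AᵀWA·[m, c]ᵀ = AᵀWv becomes [[216, 1048]; [1048, 8040]]·[m, c]ᵀ = [1887, 14897]ᵀ.
Determinant 216·8040 − 1048² = 638336.
m = (1887·8040 − 1048·14897)/638336 = -3442/4987; c = (216·14897 − 1048·1887)/638336 = 77511/39896.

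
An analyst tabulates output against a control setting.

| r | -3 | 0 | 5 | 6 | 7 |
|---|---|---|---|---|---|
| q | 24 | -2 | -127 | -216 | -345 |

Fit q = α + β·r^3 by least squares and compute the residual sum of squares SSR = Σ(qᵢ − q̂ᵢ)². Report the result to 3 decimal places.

SSR = 3.662

Compute the Gram sums: Σ1 = 5, Σr^3 = 657, Σr^3·r^3 = 180659.
And Σq = -666, Σr^3·q = -181514.
XᵀX·[α, β]ᵀ = Xᵀq becomes [[5, 657]; [657, 180659]]·[α, β]ᵀ = [-666, -181514]ᵀ.
Eliminating β: 180659·(row 1) − 657·(row 2) gives 471646·α = 180659·(-666) − 657·(-181514) = -1064196, so α = -76014/33689.
Then β = ((-181514) − 657·(-76014/33689))/180659 = -33572/33689.
Residuals: -21894/33689, 8636/33689, -5989/33689, 50742/33689, -31495/33689; SSR = 123378/33689.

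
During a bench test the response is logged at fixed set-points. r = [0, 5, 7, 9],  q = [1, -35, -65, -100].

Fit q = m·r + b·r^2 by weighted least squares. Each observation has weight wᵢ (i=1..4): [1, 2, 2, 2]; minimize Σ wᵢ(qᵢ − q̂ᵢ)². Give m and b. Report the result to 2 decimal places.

m = -2.12, b = -1.00

AᵀWA·[m, b]ᵀ = AᵀWq reads: 310·m + 2394·b = -3060;  2394·m + 19174·b = -24320.
(Σwᵢ·r·r = 310, Σwᵢ·r·r^2 = 2394, Σwᵢ·r^2·r^2 = 19174, Σwᵢ·r·q = -3060, Σwᵢ·r^2·q = -24320.)
Δ = 310·19174 − 2394² = 212704.
m = ((-3060)·19174 − 2394·(-24320))/212704 = -56295/26588; b = (310·(-24320) − 2394·(-3060))/212704 = -26695/26588.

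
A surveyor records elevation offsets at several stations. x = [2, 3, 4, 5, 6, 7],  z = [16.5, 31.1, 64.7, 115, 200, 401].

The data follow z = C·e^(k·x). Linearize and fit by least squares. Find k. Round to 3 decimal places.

k = 0.632

Linearized form: ln z = k·x + ln C. From the 6 transformed points,
XᵀX = [[139.0000, 27.0000]; [27.0000, 6]], rhs = [130.0697, 26.4475]ᵀ  (here Σx = 27.0000, Σ(x)² = 139.0000, Σln z = 26.4475, Σx·ln z = 130.0697).
Δ = 139.0000·6 − (27.0000)² = 105.0000; k = (130.0697·6 − 27.0000·26.4475)/105.0000 = 0.63176, ln C = (139.0000·26.4475 − 27.0000·130.0697)/105.0000 = 1.56502.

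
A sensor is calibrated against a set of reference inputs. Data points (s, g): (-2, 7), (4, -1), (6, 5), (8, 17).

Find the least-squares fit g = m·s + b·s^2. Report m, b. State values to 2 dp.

From the data, Σs·s = 120, Σs·s^2 = 784, Σs^2·s^2 = 5664.
Moment sums: Σs·g = 148, Σs^2·g = 1280.
Eliminating b: 5664·(row 1) − 784·(row 2) gives 65024·m = 5664·148 − 784·1280 = -165248, so m = -1291/508.
Then b = (1280 − 784·(-1291/508))/5664 = 587/1016.

m = -2.54, b = 0.58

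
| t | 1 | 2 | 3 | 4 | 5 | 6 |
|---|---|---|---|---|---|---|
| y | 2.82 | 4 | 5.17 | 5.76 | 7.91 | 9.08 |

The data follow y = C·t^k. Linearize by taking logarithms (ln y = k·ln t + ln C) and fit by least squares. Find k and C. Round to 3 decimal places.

k = 0.642, C = 2.659

Let Y = ln y. Fitting Y = k·ln t + ln C by least squares:
Σln t = 6.5793, Σ(ln t)² = 9.4099, Σln y = 10.0910, Σln t·ln y = 12.4744.
Normal system: [[9.4099, 6.5793]; [6.5793, 6]]·[k, ln C]ᵀ = [12.4744, 10.0910]ᵀ.
Solving (det = 13.1729): k = 0.64183, ln C = 0.97805, so C = exp(0.97805) = 2.65926.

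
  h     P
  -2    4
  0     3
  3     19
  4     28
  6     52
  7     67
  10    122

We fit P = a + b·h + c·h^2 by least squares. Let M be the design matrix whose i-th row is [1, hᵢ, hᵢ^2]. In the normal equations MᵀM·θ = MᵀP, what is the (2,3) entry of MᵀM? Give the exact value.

Row 2 ↔ basis h, column 3 ↔ basis h^2, so (MᵀM)_{2,3} = Σᵢ (h)·(h^2) = (-2)·(4) + (0)·(0) + (3)·(9) + (4)·(16) + (6)·(36) + (7)·(49) + (10)·(100) = 1642.

1642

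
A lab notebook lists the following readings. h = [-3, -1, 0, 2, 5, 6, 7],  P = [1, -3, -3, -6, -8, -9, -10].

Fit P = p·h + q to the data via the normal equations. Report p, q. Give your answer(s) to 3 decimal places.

Normal-equation sums: Σh·h = 124, Σh = 16, Σ1 = 7.
Right-hand side: Σh·P = -176, ΣP = -38.
MᵀM·[p, q]ᵀ = MᵀP becomes [[124, 16]; [16, 7]]·[p, q]ᵀ = [-176, -38]ᵀ.
Determinant 124·7 − 16² = 612.
p = ((-176)·7 − 16·(-38))/612 = -52/51; q = (124·(-38) − 16·(-176))/612 = -158/51.

p = -1.020, q = -3.098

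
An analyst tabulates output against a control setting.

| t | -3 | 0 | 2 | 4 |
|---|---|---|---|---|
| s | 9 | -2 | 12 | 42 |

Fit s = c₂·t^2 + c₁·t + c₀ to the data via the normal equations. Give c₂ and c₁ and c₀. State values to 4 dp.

c₂ = 2.0818, c₁ = 2.6486, c₀ = -1.8292

With design matrix X, XᵀX = [[353, 45, 29]; [45, 29, 3]; [29, 3, 4]] and Xᵀs = [801, 165, 61]ᵀ.
Row-reducing yields c₂ = 3412/1639, c₁ = 4341/1639, c₀ = -2998/1639.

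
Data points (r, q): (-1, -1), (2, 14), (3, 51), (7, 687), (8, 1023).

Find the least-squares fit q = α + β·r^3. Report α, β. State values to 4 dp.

α = -1.1549, β = 2.0020

Compute the Gram sums: Σ1 = 5, Σr^3 = 889, Σr^3·r^3 = 380587.
And Σq = 1774, Σr^3·q = 760907.
So AᵀA·[α, β]ᵀ = Aᵀq: [[5, 889]; [889, 380587]]·[α, β]ᵀ = [1774, 760907]ᵀ.
det = 5·380587 − 889² = 1112614.
α = (1774·380587 − 889·760907)/1112614 = -1284985/1112614; β = (5·760907 − 889·1774)/1112614 = 2227449/1112614.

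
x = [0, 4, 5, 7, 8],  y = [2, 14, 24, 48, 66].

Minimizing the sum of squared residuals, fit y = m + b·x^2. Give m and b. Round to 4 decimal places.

m = -0.2572, b = 1.0083

Setting ∂/∂m … = 0 gives: 5·m + 154·b = 154;  154·m + 7378·b = 7400.
(Σ1 = 5, Σx^2 = 154, Σx^2·x^2 = 7378, Σy = 154, Σx^2·y = 7400.)
det = 5·7378 − 154² = 13174.
m = (154·7378 − 154·7400)/13174 = -242/941; b = (5·7400 − 154·154)/13174 = 6642/6587.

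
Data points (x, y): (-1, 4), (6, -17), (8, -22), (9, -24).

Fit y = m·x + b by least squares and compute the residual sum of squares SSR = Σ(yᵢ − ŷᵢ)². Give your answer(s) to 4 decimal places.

SSR = 1.2705

Entries of AᵀA: Σx·x = 182, Σx = 22, Σ1 = 4.
For Aᵀy: Σx·y = -498, Σy = -59.
AᵀA·[m, b]ᵀ = Aᵀy becomes [[182, 22]; [22, 4]]·[m, b]ᵀ = [-498, -59]ᵀ.
Δ = 182·4 − 22² = 244.
m = ((-498)·4 − 22·(-59))/244 = -347/122; b = (182·(-59) − 22·(-498))/244 = 109/122.
Residuals: 16/61, -101/122, -17/122, 43/61; SSR = 155/122.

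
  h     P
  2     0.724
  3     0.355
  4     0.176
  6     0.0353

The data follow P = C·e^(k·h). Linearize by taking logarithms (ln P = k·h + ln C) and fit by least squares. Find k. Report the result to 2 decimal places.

k = -0.76

With ln Pᵢ as the transformed response and hᵢ as the regressor:
Σh = 15.0000, Σ(h)² = 65.0000, Σln P = -6.4397, Σh·ln P = -30.7652.
Equations: 65.0000·k + 15.0000·ln C = -30.7652;  15.0000·k + 4·ln C = -6.4397.
Solving (det = 35.0000): k = -0.75613, ln C = 1.22554.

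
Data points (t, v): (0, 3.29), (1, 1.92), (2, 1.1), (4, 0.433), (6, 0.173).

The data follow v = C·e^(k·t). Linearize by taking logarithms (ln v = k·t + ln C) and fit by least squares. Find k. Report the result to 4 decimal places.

Linearized form: ln v = k·t + ln C. From the 5 transformed points,
Σt = 13.0000, Σ(t)² = 57.0000, Σln v = -0.6530, Σt·ln v = -13.0319.
Equations: 57.0000·k + 13.0000·ln C = -13.0319;  13.0000·k + 5·ln C = -0.6530.
Slope k = (n·Σt·ln v − Σt·Σln v)/(n·Σ(t)² − (Σt)²) = (5·-13.0319 − 13.0000·-0.6530)/116.0000 = -0.48854; ln C = (Σln v − k·Σt)/n = 1.13962.

k = -0.4885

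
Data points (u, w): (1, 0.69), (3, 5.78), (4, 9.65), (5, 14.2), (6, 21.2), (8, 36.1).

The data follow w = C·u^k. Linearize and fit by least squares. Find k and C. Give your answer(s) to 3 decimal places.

Taking logs, ln w = k·ln u + ln C, so regress ln w on ln u.
Σln u = 7.9655, Σ(ln u)² = 13.2535, Σln w = 12.9438, Σln u·ln w = 22.2698.
Normal system: [[13.2535, 7.9655]; [7.9655, 6]]·[k, ln C]ᵀ = [22.2698, 12.9438]ᵀ.
Slope k = (n·Σln u·ln w − Σln u·Σln w)/(n·Σ(ln u)² − (Σln u)²) = (6·22.2698 − 7.9655·12.9438)/16.0713 = 1.89869; ln C = (Σln w − k·Σln u)/n = -0.36337, so C = exp(-0.36337) = 0.69533.

k = 1.899, C = 0.695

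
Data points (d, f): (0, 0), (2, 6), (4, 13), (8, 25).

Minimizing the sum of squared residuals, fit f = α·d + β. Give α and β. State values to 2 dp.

The normal equations are: 84·α + 14·β = 264;  14·α + 4·β = 44.
Eliminating β: 4·(row 1) − 14·(row 2) gives 140·α = 4·264 − 14·44 = 440, so α = 22/7.
Then β = (44 − 14·(22/7))/4 = 0.

α = 3.14, β = 0.00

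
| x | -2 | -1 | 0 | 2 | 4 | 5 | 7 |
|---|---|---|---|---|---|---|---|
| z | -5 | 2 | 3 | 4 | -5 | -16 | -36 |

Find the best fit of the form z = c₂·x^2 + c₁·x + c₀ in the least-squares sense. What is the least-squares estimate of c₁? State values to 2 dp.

MᵀM·[c₂, c₁, c₀]ᵀ = Mᵀz reads: 3315·c₂ + 531·c₁ + 99·c₀ = -2246;  531·c₂ + 99·c₁ + 15·c₀ = -336;  99·c₂ + 15·c₁ + 7·c₀ = -53.
Row-reducing yields c₂ = -809/732, c₁ = 1423/732, c₀ = 475/122.

c₁ = 1.94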